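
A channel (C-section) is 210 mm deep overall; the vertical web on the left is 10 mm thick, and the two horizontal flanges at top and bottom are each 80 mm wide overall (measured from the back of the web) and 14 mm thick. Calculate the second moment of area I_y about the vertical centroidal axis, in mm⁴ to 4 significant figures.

Treat the section as a set of non-overlapping primitives; coordinates are from the bounding-box lower-left.
Web: 10 × 210, A = 2 100 mm², x = 5 mm, Ī = 17 500 mm⁴.
Top flange (beyond web): 70 × 14, A = 980 mm², x = 45 mm, Ī = 400 167 mm⁴.
Bottom flange (beyond web): 70 × 14, A = 980 mm², x = 45 mm, Ī = 400 167 mm⁴.
Centroid: x̄ = ΣA·x / ΣA = 24.3103 mm.
Transfer each piece to the vertical centroidal axis using Ī + A·d² with d = x − 24.3103:
  web: d = -19.3103 mm → contributes +800 568 mm⁴
  top flange (beyond web): d = 20.6897 mm → contributes +819 667 mm⁴
  bottom flange (beyond web): d = 20.6897 mm → contributes +819 667 mm⁴
Total I = 2 439 902 mm⁴.

I_y ≈ 2.440 × 10⁶ mm⁴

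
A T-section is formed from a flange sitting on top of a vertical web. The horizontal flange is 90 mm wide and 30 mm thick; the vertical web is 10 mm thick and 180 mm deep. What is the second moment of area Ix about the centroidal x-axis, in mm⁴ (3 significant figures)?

Treat the section as a set of non-overlapping primitives; coordinates are from the bounding-box lower-left.
Flange: 90 × 30, A = 2 700 mm², y = 195 mm, Ī = 202 500 mm⁴.
Web: 10 × 180, A = 1 800 mm², y = 90 mm, Ī = 4 860 000 mm⁴.
Centroid: ȳ = ΣA·y / ΣA = 153 mm.
Transfer each piece to the centroidal x-axis using Ī + A·d² with d = y − 153:
  flange: d = 42 mm → contributes +4 965 300 mm⁴
  web: d = -63 mm → contributes +12 004 200 mm⁴
Total I = 16 969 500 mm⁴.

Ix ≈ 1.70 × 10⁷ mm⁴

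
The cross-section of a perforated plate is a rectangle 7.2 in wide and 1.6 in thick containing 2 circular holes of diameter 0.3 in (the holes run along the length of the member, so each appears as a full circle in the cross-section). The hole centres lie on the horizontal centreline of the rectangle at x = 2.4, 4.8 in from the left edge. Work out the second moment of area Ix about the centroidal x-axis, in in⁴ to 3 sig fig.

Ix ≈ 2.46 in⁴

Treat the section as a set of non-overlapping primitives; coordinates are from the bounding-box lower-left.
Plate: 7.2 × 1.6, A = 11.52 in², y = 0.8 in, Ī = 2.4576 in⁴.
Hole 1 (subtracted): ⌀0.3, A = 0.070686 in², y = 0.8 in, Ī = 0.00039761 in⁴.
Hole 2 (subtracted): ⌀0.3, A = 0.070686 in², y = 0.8 in, Ī = 0.00039761 in⁴.
By symmetry the centroid is at mid-height, ȳ = 0.8 in.
All pieces are centred on the centroidal x-axis, so I = ΣĪ (holes subtracted) = 2.4568 in⁴.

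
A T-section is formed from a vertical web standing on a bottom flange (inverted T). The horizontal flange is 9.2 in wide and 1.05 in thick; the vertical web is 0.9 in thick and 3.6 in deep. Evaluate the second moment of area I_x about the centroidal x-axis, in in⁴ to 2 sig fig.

Split into non-overlapping primitives; take the origin at the lower-left of the bounding box.
Flange: 9.2 × 1.05, A = 9.66 in², y = 0.525 in, Ī = 0.8875 in⁴.
Web: 0.9 × 3.6, A = 3.24 in², y = 2.85 in, Ī = 3.499 in⁴.
Centroid: ȳ = ΣA·y / ΣA = 1.109 in.
Transfer each piece to the centroidal x-axis using Ī + A·d² with d = y − 1.109:
  flange: d = -0.584 in → contributes +4.182 in⁴
  web: d = 1.741 in → contributes +13.32 in⁴
Total I = 17.5 in⁴.

I_x ≈ 18 in⁴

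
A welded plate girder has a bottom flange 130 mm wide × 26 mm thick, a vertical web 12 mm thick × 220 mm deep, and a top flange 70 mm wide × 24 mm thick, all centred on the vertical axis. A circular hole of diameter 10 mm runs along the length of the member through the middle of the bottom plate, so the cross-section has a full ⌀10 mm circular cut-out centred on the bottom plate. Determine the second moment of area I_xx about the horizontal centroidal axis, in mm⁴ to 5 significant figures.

I_xx ≈ 8.0564 × 10⁷ mm⁴

Treat the section as a set of non-overlapping primitives; coordinates are from the bounding-box lower-left.
Bottom plate: 130 × 26, A = 3 380 mm², y = 13 mm, Ī = 190406.7 mm⁴.
Web plate: 12 × 220, A = 2 640 mm², y = 136 mm, Ī = 10 648 000 mm⁴.
Top plate: 70 × 24, A = 1 680 mm², y = 258 mm, Ī = 80 640 mm⁴.
Hole (subtracted): ⌀10, A = 78.53982 mm², y = 13 mm, Ī = 490.8739 mm⁴.
Centroid: ȳ = ΣA·y / ΣA = 109.6114 mm.
Transfer each piece to the horizontal centroidal axis using Ī + A·d² with d = y − 109.6114:
  bottom plate: d = -96.61141 mm → contributes +31 738 530 mm⁴
  web plate: d = 26.38859 mm → contributes +12 486 385 mm⁴
  top plate: d = 148.3886 mm → contributes +37 072 853 mm⁴
  hole: d = -96.61141 mm → contributes −733 563 mm⁴
Total I = 80 564 204 mm⁴.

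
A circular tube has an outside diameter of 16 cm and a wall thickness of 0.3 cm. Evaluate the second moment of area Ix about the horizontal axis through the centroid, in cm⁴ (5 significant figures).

Ix ≈ 456.08 cm⁴

Split into non-overlapping primitives; take the origin at the lower-left of the bounding box.
Outer circle: ⌀16, A = 201.0619 cm², y = 8 cm, Ī = 3216.991 cm⁴.
Bore (subtracted): ⌀15.4, A = 186.265 cm², y = 8 cm, Ī = 2760.913 cm⁴.
By symmetry the centroid is at mid-height, ȳ = 8 cm.
All pieces are centred on the horizontal axis through the centroid, so I = ΣĪ (holes subtracted) = 456.0775 cm⁴.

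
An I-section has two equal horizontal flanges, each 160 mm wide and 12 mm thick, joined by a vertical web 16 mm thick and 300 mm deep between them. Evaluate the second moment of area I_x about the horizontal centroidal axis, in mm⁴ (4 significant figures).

I_x ≈ 1.295 × 10⁸ mm⁴

Decompose the section into non-overlapping parts with the origin at the bottom-left of its bounding rectangle.
Bottom flange: 160 × 12, A = 1 920 mm², y = 6 mm, Ī = 23 040 mm⁴.
Web: 16 × 300, A = 4 800 mm², y = 162 mm, Ī = 36 000 000 mm⁴.
Top flange: 160 × 12, A = 1 920 mm², y = 318 mm, Ī = 23 040 mm⁴.
By symmetry the centroid is at mid-height, ȳ = 162 mm.
Transfer each piece to the horizontal centroidal axis using Ī + A·d² with d = y − 162:
  bottom flange: d = -156 mm → contributes +46 748 160 mm⁴
  web: d = 0 mm → contributes +36 000 000 mm⁴
  top flange: d = 156 mm → contributes +46 748 160 mm⁴
Total I = 129 496 320 mm⁴.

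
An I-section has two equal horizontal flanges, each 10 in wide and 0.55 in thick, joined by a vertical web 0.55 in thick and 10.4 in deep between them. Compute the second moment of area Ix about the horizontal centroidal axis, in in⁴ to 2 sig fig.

Ix ≈ 380 in⁴

Decompose the section into non-overlapping parts with the origin at the bottom-left of its bounding rectangle.
Bottom flange: 10 × 0.55, A = 5.5 in², y = 0.275 in, Ī = 0.1386 in⁴.
Web: 0.55 × 10.4, A = 5.72 in², y = 5.75 in, Ī = 51.56 in⁴.
Top flange: 10 × 0.55, A = 5.5 in², y = 11.23 in, Ī = 0.1386 in⁴.
By symmetry the centroid is at mid-height, ȳ = 5.75 in.
Transfer each piece to the horizontal centroidal axis using Ī + A·d² with d = y − 5.75:
  bottom flange: d = -5.475 in → contributes +165 in⁴
  web: d = 0 in → contributes +51.56 in⁴
  top flange: d = 5.475 in → contributes +165 in⁴
Total I = 381.6 in⁴.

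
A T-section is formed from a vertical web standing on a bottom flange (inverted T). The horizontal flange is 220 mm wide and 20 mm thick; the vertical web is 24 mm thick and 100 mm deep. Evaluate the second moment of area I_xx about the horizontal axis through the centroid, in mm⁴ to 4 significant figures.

Break the section into simple shapes (no overlaps), measuring from the bottom-left corner of the bounding box.
Flange: 220 × 20, A = 4 400 mm², y = 10 mm, Ī = 146 667 mm⁴.
Web: 24 × 100, A = 2 400 mm², y = 70 mm, Ī = 2 000 000 mm⁴.
Centroid: ȳ = ΣA·y / ΣA = 31.1765 mm.
Transfer each piece to the horizontal axis through the centroid using Ī + A·d² with d = y − 31.1765:
  flange: d = -21.1765 mm → contributes +2 119 815 mm⁴
  web: d = 38.8235 mm → contributes +5 617 439 mm⁴
Total I = 7 737 255 mm⁴.

I_xx ≈ 7.737 × 10⁶ mm⁴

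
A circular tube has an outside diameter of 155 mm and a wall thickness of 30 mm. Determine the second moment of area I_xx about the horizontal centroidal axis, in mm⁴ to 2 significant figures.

Treat the section as a set of non-overlapping primitives; coordinates are from the bounding-box lower-left.
Outer circle: ⌀155, A = 18 869 mm², y = 77.5 mm, Ī = 28 333 269 mm⁴.
Bore (subtracted): ⌀95, A = 7 088 mm², y = 77.5 mm, Ī = 3 998 198 mm⁴.
By symmetry the centroid is at mid-height, ȳ = 77.5 mm.
All pieces are centred on the horizontal centroidal axis, so I = ΣĪ (holes subtracted) = 24 335 071 mm⁴.

I_xx ≈ 2.4 × 10⁷ mm⁴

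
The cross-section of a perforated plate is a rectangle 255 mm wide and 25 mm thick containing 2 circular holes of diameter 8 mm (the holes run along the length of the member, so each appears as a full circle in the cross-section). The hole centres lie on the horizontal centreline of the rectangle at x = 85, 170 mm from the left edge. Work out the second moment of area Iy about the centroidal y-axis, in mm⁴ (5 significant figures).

Decompose the section into non-overlapping parts with the origin at the bottom-left of its bounding rectangle.
Plate: 255 × 25, A = 6 375 mm², x = 127.5 mm, Ī = 34 544 531 mm⁴.
Hole 1 (subtracted): ⌀8, A = 50.26548 mm², x = 85 mm, Ī = 201.0619 mm⁴.
Hole 2 (subtracted): ⌀8, A = 50.26548 mm², x = 170 mm, Ī = 201.0619 mm⁴.
By symmetry the centroid is at mid-width, x̄ = 127.5 mm.
Transfer each piece to the centroidal y-axis using Ī + A·d² with d = x − 127.5:
  plate: d = 0 mm → contributes +34 544 531 mm⁴
  hole 1: d = -42.5 mm → contributes −90993.09 mm⁴
  hole 2: d = 42.5 mm → contributes −90993.09 mm⁴
Total I = 34 362 545 mm⁴.

Iy ≈ 3.4363 × 10⁷ mm⁴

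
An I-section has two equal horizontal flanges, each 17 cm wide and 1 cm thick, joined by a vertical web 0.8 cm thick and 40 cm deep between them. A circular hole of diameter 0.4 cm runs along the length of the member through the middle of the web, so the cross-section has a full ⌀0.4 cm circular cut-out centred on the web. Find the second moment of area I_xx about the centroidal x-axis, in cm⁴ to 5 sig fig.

Break the section into simple shapes (no overlaps), measuring from the bottom-left corner of the bounding box.
Bottom flange: 17 × 1, A = 17 cm², y = 0.5 cm, Ī = 1.416667 cm⁴.
Web: 0.8 × 40, A = 32 cm², y = 21 cm, Ī = 4266.667 cm⁴.
Top flange: 17 × 1, A = 17 cm², y = 41.5 cm, Ī = 1.416667 cm⁴.
Hole (subtracted): ⌀0.4, A = 0.1256637 cm², y = 21 cm, Ī = 0.001256637 cm⁴.
By symmetry the centroid is at mid-height, ȳ = 21 cm.
Transfer each piece to the centroidal x-axis using Ī + A·d² with d = y − 21:
  bottom flange: d = -20.5 cm → contributes +7145.667 cm⁴
  web: d = 0 cm → contributes +4266.667 cm⁴
  top flange: d = 20.5 cm → contributes +7145.667 cm⁴
  hole: d = 0 cm → contributes −0.001256637 cm⁴
Total I = 18 558 cm⁴.

I_xx ≈ 1.8558 × 10⁴ cm⁴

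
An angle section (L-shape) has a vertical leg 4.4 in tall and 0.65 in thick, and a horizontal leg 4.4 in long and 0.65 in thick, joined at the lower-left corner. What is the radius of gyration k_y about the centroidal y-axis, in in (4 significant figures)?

k_y ≈ 1.327 in

Split into non-overlapping primitives; take the origin at the lower-left of the bounding box.
Vertical leg: 0.65 × 4.4, A = 2.86 in², x = 0.325 in, Ī = 0.100696 in⁴.
Horizontal leg (remainder): 3.75 × 0.65, A = 2.4375 in², x = 2.525 in, Ī = 2.85645 in⁴.
Centroid: x̄ = ΣA·x / ΣA = 1.33727 in.
Transfer each piece to the centroidal y-axis using Ī + A·d² with d = x − 1.33727:
  vertical leg: d = -1.01227 in → contributes +3.03131 in⁴
  horizontal leg (remainder): d = 1.18773 in → contributes +6.29503 in⁴
Total I = 9.32634 in⁴.
Radius of gyration: k = √(I/A) = √(9.32634 / 5.2975) = 1.32685 in.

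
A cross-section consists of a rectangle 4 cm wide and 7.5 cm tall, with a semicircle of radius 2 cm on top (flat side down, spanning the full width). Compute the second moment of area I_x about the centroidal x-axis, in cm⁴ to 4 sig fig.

Decompose the section into non-overlapping parts with the origin at the bottom-left of its bounding rectangle.
Rectangular body: 4 × 7.5, A = 30 cm², y = 3.75 cm, Ī = 140.625 cm⁴.
Semicircular cap: semicircle r = 2, A = 6.28319 cm², y = 8.34883 cm, Ī = 1.75611 cm⁴.
Centroid: ȳ = ΣA·y / ΣA = 4.54638 cm.
Transfer each piece to the centroidal x-axis using Ī + A·d² with d = y − 4.54638:
  rectangular body: d = -0.796382 cm → contributes +159.652 cm⁴
  semicircular cap: d = 3.80244 cm → contributes +92.6021 cm⁴
Total I = 252.254 cm⁴.

I_x ≈ 252.3 cm⁴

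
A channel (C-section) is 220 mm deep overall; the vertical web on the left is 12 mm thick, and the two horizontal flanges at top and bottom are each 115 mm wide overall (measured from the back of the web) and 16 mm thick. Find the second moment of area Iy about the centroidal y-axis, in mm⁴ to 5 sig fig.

Iy ≈ 7.7922 × 10⁶ mm⁴

Split into non-overlapping primitives; take the origin at the lower-left of the bounding box.
Web: 12 × 220, A = 2 640 mm², x = 6 mm, Ī = 31 680 mm⁴.
Top flange (beyond web): 103 × 16, A = 1 648 mm², x = 63.5 mm, Ī = 1 456 969 mm⁴.
Bottom flange (beyond web): 103 × 16, A = 1 648 mm², x = 63.5 mm, Ī = 1 456 969 mm⁴.
Centroid: x̄ = ΣA·x / ΣA = 37.92722 mm.
Transfer each piece to the centroidal y-axis using Ī + A·d² with d = x − 37.92722:
  web: d = -31.92722 mm → contributes +2 722 758 mm⁴
  top flange (beyond web): d = 25.57278 mm → contributes +2 534 707 mm⁴
  bottom flange (beyond web): d = 25.57278 mm → contributes +2 534 707 mm⁴
Total I = 7 792 171 mm⁴.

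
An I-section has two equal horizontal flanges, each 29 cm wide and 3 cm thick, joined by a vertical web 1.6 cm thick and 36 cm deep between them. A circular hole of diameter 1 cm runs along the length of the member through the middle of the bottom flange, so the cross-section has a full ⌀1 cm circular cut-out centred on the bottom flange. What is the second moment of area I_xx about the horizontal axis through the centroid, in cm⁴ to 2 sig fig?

I_xx ≈ 7.2 × 10⁴ cm⁴

Treat the section as a set of non-overlapping primitives; coordinates are from the bounding-box lower-left.
Bottom flange: 29 × 3, A = 87 cm², y = 1.5 cm, Ī = 65.25 cm⁴.
Web: 1.6 × 36, A = 57.6 cm², y = 21 cm, Ī = 6 221 cm⁴.
Top flange: 29 × 3, A = 87 cm², y = 40.5 cm, Ī = 65.25 cm⁴.
Hole (subtracted): ⌀1, A = 0.7854 cm², y = 1.5 cm, Ī = 0.04909 cm⁴.
Centroid: ȳ = ΣA·y / ΣA = 21.07 cm.
Transfer each piece to the horizontal axis through the centroid using Ī + A·d² with d = y − 21.07:
  bottom flange: d = -19.57 cm → contributes +33 373 cm⁴
  web: d = -0.06635 cm → contributes +6 221 cm⁴
  top flange: d = 19.43 cm → contributes +32 922 cm⁴
  hole: d = -19.57 cm → contributes −300.7 cm⁴
Total I = 72 215 cm⁴.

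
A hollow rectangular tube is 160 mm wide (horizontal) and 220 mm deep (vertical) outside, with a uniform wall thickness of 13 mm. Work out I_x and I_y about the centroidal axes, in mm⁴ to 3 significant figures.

Decompose the section into non-overlapping parts with the origin at the bottom-left of its bounding rectangle.
Outer rectangle: 160 × 220, A = 35 200 mm², y = 110 mm, Ī = 141 973 333 mm⁴.
Inner void (subtracted): 134 × 194, A = 25 996 mm², y = 110 mm, Ī = 81 532 121 mm⁴.
By symmetry the centroid is at mid-height, ȳ = 110 mm.
All pieces are centred on the centroidal x-axis, so I = ΣĪ (holes subtracted) = 60 441 212 mm⁴.
Repeating about the centroidal y-axis gives I_y = 36 194 652 mm⁴.

I_x ≈ 6.04 × 10⁷ mm⁴, I_y ≈ 3.62 × 10⁷ mm⁴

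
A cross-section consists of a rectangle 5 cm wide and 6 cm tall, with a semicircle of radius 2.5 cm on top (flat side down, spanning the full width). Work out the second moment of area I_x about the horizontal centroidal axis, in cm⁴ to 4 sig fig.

I_x ≈ 216.3 cm⁴

Decompose the section into non-overlapping parts with the origin at the bottom-left of its bounding rectangle.
Rectangular body: 5 × 6, A = 30 cm², y = 3 cm, Ī = 90 cm⁴.
Semicircular cap: semicircle r = 2.5, A = 9.81748 cm², y = 7.06103 cm, Ī = 4.28738 cm⁴.
Centroid: ȳ = ΣA·y / ΣA = 4.0013 cm.
Transfer each piece to the horizontal centroidal axis using Ī + A·d² with d = y − 4.0013:
  rectangular body: d = -1.0013 cm → contributes +120.078 cm⁴
  semicircular cap: d = 3.05974 cm → contributes +96.1985 cm⁴
Total I = 216.276 cm⁴.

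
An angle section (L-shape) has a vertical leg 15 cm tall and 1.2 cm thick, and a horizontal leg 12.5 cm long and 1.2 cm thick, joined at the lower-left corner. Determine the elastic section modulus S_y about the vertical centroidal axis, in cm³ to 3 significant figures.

S_y ≈ 48.7 cm³

Treat the section as a set of non-overlapping primitives; coordinates are from the bounding-box lower-left.
Vertical leg: 1.2 × 15, A = 18 cm², x = 0.6 cm, Ī = 2.16 cm⁴.
Horizontal leg (remainder): 11.3 × 1.2, A = 13.56 cm², x = 6.85 cm, Ī = 144.29 cm⁴.
Centroid: x̄ = ΣA·x / ΣA = 3.2854 cm.
Transfer each piece to the vertical centroidal axis using Ī + A·d² with d = x − 3.2854:
  vertical leg: d = -2.6854 cm → contributes +131.96 cm⁴
  horizontal leg (remainder): d = 3.5646 cm → contributes +316.59 cm⁴
Total I = 448.55 cm⁴.
Extreme fibre distance c = 9.2146 cm; S = I/c = 48.678 cm³.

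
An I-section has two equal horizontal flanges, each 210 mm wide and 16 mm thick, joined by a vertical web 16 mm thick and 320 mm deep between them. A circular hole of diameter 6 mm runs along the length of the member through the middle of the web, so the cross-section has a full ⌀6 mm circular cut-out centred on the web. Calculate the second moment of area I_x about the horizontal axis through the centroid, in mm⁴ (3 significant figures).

Split into non-overlapping primitives; take the origin at the lower-left of the bounding box.
Bottom flange: 210 × 16, A = 3 360 mm², y = 8 mm, Ī = 71 680 mm⁴.
Web: 16 × 320, A = 5 120 mm², y = 176 mm, Ī = 43 690 667 mm⁴.
Top flange: 210 × 16, A = 3 360 mm², y = 344 mm, Ī = 71 680 mm⁴.
Hole (subtracted): ⌀6, A = 28.274 mm², y = 176 mm, Ī = 63.617 mm⁴.
By symmetry the centroid is at mid-height, ȳ = 176 mm.
Transfer each piece to the horizontal axis through the centroid using Ī + A·d² with d = y − 176:
  bottom flange: d = -168 mm → contributes +94 904 320 mm⁴
  web: d = 0 mm → contributes +43 690 667 mm⁴
  top flange: d = 168 mm → contributes +94 904 320 mm⁴
  hole: d = 0 mm → contributes −63.617 mm⁴
Total I = 233 499 243 mm⁴.

I_x ≈ 2.33 × 10⁸ mm⁴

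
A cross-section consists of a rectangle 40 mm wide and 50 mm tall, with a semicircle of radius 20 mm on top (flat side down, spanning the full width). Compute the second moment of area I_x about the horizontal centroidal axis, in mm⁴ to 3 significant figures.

I_x ≈ 9.70 × 10⁵ mm⁴

Split into non-overlapping primitives; take the origin at the lower-left of the bounding box.
Rectangular body: 40 × 50, A = 2 000 mm², y = 25 mm, Ī = 416 667 mm⁴.
Semicircular cap: semicircle r = 20, A = 628.32 mm², y = 58.488 mm, Ī = 17 561 mm⁴.
Centroid: ȳ = ΣA·y / ΣA = 33.006 mm.
Transfer each piece to the horizontal centroidal axis using Ī + A·d² with d = y − 33.006:
  rectangular body: d = -8.0056 mm → contributes +544 846 mm⁴
  semicircular cap: d = 25.483 mm → contributes +425 570 mm⁴
Total I = 970 416 mm⁴.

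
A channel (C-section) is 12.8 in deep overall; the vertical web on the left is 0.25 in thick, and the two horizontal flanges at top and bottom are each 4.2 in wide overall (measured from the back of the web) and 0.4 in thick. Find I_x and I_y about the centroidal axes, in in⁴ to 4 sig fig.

I_x ≈ 165.2 in⁴, I_y ≈ 11.14 in⁴

Treat the section as a set of non-overlapping primitives; coordinates are from the bounding-box lower-left.
Web: 0.25 × 12.8, A = 3.2 in², y = 6.4 in, Ī = 43.6907 in⁴.
Top flange (beyond web): 3.95 × 0.4, A = 1.58 in², y = 12.6 in, Ī = 0.0210667 in⁴.
Bottom flange (beyond web): 3.95 × 0.4, A = 1.58 in², y = 0.2 in, Ī = 0.0210667 in⁴.
By symmetry the centroid is at mid-height, ȳ = 6.4 in.
Transfer each piece to the centroidal x-axis using Ī + A·d² with d = y − 6.4:
  web: d = 0 in → contributes +43.6907 in⁴
  top flange (beyond web): d = 6.2 in → contributes +60.7563 in⁴
  bottom flange (beyond web): d = -6.2 in → contributes +60.7563 in⁴
Total I = 165.203 in⁴.
For the y-axis: x̄ = 1.1684 in.
Repeating about the centroidal y-axis gives I_y = 11.1369 in⁴.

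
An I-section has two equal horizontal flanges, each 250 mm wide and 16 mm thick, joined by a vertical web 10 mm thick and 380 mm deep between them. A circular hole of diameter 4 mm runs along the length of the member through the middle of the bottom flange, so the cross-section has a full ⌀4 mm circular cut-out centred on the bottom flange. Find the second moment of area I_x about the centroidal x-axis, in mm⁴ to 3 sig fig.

Treat the section as a set of non-overlapping primitives; coordinates are from the bounding-box lower-left.
Bottom flange: 250 × 16, A = 4 000 mm², y = 8 mm, Ī = 85 333 mm⁴.
Web: 10 × 380, A = 3 800 mm², y = 206 mm, Ī = 45 726 667 mm⁴.
Top flange: 250 × 16, A = 4 000 mm², y = 404 mm, Ī = 85 333 mm⁴.
Hole (subtracted): ⌀4, A = 12.566 mm², y = 8 mm, Ī = 12.566 mm⁴.
Centroid: ȳ = ΣA·y / ΣA = 206.21 mm.
Transfer each piece to the centroidal x-axis using Ī + A·d² with d = y − 206.21:
  bottom flange: d = -198.21 mm → contributes +157 235 869 mm⁴
  web: d = -0.21108 mm → contributes +45 726 836 mm⁴
  top flange: d = 197.79 mm → contributes +156 567 154 mm⁴
  hole: d = -198.21 mm → contributes −493 716 mm⁴
Total I = 359 036 144 mm⁴.

I_x ≈ 3.59 × 10⁸ mm⁴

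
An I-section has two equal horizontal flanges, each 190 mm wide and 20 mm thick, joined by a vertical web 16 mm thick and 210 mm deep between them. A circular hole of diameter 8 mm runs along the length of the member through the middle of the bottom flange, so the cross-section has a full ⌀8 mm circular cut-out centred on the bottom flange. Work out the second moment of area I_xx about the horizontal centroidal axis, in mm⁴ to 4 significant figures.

Split into non-overlapping primitives; take the origin at the lower-left of the bounding box.
Bottom flange: 190 × 20, A = 3 800 mm², y = 10 mm, Ī = 126 667 mm⁴.
Web: 16 × 210, A = 3 360 mm², y = 125 mm, Ī = 12 348 000 mm⁴.
Top flange: 190 × 20, A = 3 800 mm², y = 240 mm, Ī = 126 667 mm⁴.
Hole (subtracted): ⌀8, A = 50.2655 mm², y = 10 mm, Ī = 201.062 mm⁴.
Centroid: ȳ = ΣA·y / ΣA = 125.53 mm.
Transfer each piece to the horizontal centroidal axis using Ī + A·d² with d = y − 125.53:
  bottom flange: d = -115.53 mm → contributes +50 845 823 mm⁴
  web: d = -0.529851 mm → contributes +12 348 943 mm⁴
  top flange: d = 114.47 mm → contributes +49 919 644 mm⁴
  hole: d = -115.53 mm → contributes −671 102 mm⁴
Total I = 112 443 308 mm⁴.

I_xx ≈ 1.124 × 10⁸ mm⁴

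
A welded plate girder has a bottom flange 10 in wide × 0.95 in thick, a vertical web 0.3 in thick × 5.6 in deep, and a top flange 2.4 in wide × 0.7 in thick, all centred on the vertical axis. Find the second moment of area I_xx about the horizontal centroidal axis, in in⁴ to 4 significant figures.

Treat the section as a set of non-overlapping primitives; coordinates are from the bounding-box lower-left.
Bottom plate: 10 × 0.95, A = 9.5 in², y = 0.475 in, Ī = 0.714479 in⁴.
Web plate: 0.3 × 5.6, A = 1.68 in², y = 3.75 in, Ī = 4.3904 in⁴.
Top plate: 2.4 × 0.7, A = 1.68 in², y = 6.9 in, Ī = 0.0686 in⁴.
Centroid: ȳ = ΣA·y / ΣA = 1.74219 in.
Transfer each piece to the horizontal centroidal axis using Ī + A·d² with d = y − 1.74219:
  bottom plate: d = -1.26719 in → contributes +15.9692 in⁴
  web plate: d = 2.00781 in → contributes +11.163 in⁴
  top plate: d = 5.15781 in → contributes +44.7617 in⁴
Total I = 71.8939 in⁴.

I_xx ≈ 71.89 in⁴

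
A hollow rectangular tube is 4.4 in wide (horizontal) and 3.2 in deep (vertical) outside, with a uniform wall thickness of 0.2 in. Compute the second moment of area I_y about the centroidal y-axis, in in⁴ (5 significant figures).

I_y ≈ 7.7824 in⁴

Break the section into simple shapes (no overlaps), measuring from the bottom-left corner of the bounding box.
Outer rectangle: 4.4 × 3.2, A = 14.08 in², x = 2.2 in, Ī = 22.71573 in⁴.
Inner void (subtracted): 4 × 2.8, A = 11.2 in², x = 2.2 in, Ī = 14.93333 in⁴.
By symmetry the centroid is at mid-width, x̄ = 2.2 in.
All pieces are centred on the centroidal y-axis, so I = ΣĪ (holes subtracted) = 7.7824 in⁴.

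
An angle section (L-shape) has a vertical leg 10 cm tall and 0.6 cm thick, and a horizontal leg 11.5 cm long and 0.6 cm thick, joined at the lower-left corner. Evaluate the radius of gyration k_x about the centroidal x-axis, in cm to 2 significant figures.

Treat the section as a set of non-overlapping primitives; coordinates are from the bounding-box lower-left.
Vertical leg: 0.6 × 10, A = 6 cm², y = 5 cm, Ī = 50 cm⁴.
Horizontal leg (remainder): 10.9 × 0.6, A = 6.54 cm², y = 0.3 cm, Ī = 0.1962 cm⁴.
Centroid: ȳ = ΣA·y / ΣA = 2.549 cm.
Transfer each piece to the centroidal x-axis using Ī + A·d² with d = y − 2.549:
  vertical leg: d = 2.451 cm → contributes +86.05 cm⁴
  horizontal leg (remainder): d = -2.249 cm → contributes +33.27 cm⁴
Total I = 119.3 cm⁴.
Radius of gyration: k = √(I/A) = √(119.3 / 12.54) = 3.085 cm.

k_x ≈ 3.1 cm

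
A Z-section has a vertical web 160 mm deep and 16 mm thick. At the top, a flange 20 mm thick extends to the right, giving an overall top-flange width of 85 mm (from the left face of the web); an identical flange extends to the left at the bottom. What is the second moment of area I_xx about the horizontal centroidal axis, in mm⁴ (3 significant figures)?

Split into non-overlapping primitives; take the origin at the lower-left of the bounding box.
Web: 16 × 160, A = 2 560 mm², y = 80 mm, Ī = 5 461 333 mm⁴.
Top flange (beyond web): 69 × 20, A = 1 380 mm², y = 150 mm, Ī = 46 000 mm⁴.
Bottom flange (beyond web): 69 × 20, A = 1 380 mm², y = 10 mm, Ī = 46 000 mm⁴.
Centroid: ȳ = ΣA·y / ΣA = 80 mm.
Transfer each piece to the horizontal centroidal axis using Ī + A·d² with d = y − 80:
  web: d = 0 mm → contributes +5 461 333 mm⁴
  top flange (beyond web): d = 70 mm → contributes +6 808 000 mm⁴
  bottom flange (beyond web): d = -70 mm → contributes +6 808 000 mm⁴
Total I = 19 077 333 mm⁴.

I_xx ≈ 1.91 × 10⁷ mm⁴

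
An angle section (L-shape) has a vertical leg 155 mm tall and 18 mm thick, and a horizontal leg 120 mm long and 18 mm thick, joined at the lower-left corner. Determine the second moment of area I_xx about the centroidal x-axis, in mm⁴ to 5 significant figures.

I_xx ≈ 1.0831 × 10⁷ mm⁴

Split into non-overlapping primitives; take the origin at the lower-left of the bounding box.
Vertical leg: 18 × 155, A = 2 790 mm², y = 77.5 mm, Ī = 5 585 813 mm⁴.
Horizontal leg (remainder): 102 × 18, A = 1 836 mm², y = 9 mm, Ī = 49 572 mm⁴.
Centroid: ȳ = ΣA·y / ΣA = 50.31323 mm.
Transfer each piece to the centroidal x-axis using Ī + A·d² with d = y − 50.31323:
  vertical leg: d = 27.18677 mm → contributes +7 647 959 mm⁴
  horizontal leg (remainder): d = -41.31323 mm → contributes +3 183 225 mm⁴
Total I = 10 831 184 mm⁴.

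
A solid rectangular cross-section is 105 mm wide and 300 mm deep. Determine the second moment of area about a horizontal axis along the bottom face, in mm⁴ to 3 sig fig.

I_base ≈ 9.45 × 10⁸ mm⁴

The section: 105 × 300, A = 31 500 mm², y = 150 mm, Ī = 236 250 000 mm⁴.
Transfer it to the bottom edge using Ī + A·d² with d = y − 0:
  the section: d = 150 mm → contributes +945 000 000 mm⁴
Total I = 945 000 000 mm⁴.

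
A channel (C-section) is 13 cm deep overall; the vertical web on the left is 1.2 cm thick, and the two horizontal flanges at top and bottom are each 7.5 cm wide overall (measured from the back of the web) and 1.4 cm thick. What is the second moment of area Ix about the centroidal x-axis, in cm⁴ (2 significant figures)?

Split into non-overlapping primitives; take the origin at the lower-left of the bounding box.
Web: 1.2 × 13, A = 15.6 cm², y = 6.5 cm, Ī = 219.7 cm⁴.
Top flange (beyond web): 6.3 × 1.4, A = 8.82 cm², y = 12.3 cm, Ī = 1.441 cm⁴.
Bottom flange (beyond web): 6.3 × 1.4, A = 8.82 cm², y = 0.7 cm, Ī = 1.441 cm⁴.
By symmetry the centroid is at mid-height, ȳ = 6.5 cm.
Transfer each piece to the centroidal x-axis using Ī + A·d² with d = y − 6.5:
  web: d = 0 cm → contributes +219.7 cm⁴
  top flange (beyond web): d = 5.8 cm → contributes +298.1 cm⁴
  bottom flange (beyond web): d = -5.8 cm → contributes +298.1 cm⁴
Total I = 816 cm⁴.

Ix ≈ 820 cm⁴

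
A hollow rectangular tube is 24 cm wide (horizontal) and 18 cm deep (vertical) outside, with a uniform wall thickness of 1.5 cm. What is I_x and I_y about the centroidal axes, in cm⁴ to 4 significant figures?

I_x ≈ 5758 cm⁴, I_y ≈ 9160 cm⁴

Break the section into simple shapes (no overlaps), measuring from the bottom-left corner of the bounding box.
Outer rectangle: 24 × 18, A = 432 cm², y = 9 cm, Ī = 11 664 cm⁴.
Inner void (subtracted): 21 × 15, A = 315 cm², y = 9 cm, Ī = 5906.25 cm⁴.
By symmetry the centroid is at mid-height, ȳ = 9 cm.
All pieces are centred on the centroidal x-axis, so I = ΣĪ (holes subtracted) = 5757.75 cm⁴.
Repeating about the centroidal y-axis gives I_y = 9159.75 cm⁴.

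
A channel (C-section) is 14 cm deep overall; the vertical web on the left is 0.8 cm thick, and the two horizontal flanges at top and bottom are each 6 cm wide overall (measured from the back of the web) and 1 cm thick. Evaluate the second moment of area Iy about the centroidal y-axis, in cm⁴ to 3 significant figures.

Iy ≈ 72.6 cm⁴

Treat the section as a set of non-overlapping primitives; coordinates are from the bounding-box lower-left.
Web: 0.8 × 14, A = 11.2 cm², x = 0.4 cm, Ī = 0.59733 cm⁴.
Top flange (beyond web): 5.2 × 1, A = 5.2 cm², x = 3.4 cm, Ī = 11.717 cm⁴.
Bottom flange (beyond web): 5.2 × 1, A = 5.2 cm², x = 3.4 cm, Ī = 11.717 cm⁴.
Centroid: x̄ = ΣA·x / ΣA = 1.8444 cm.
Transfer each piece to the centroidal y-axis using Ī + A·d² with d = x − 1.8444:
  web: d = -1.4444 cm → contributes +23.965 cm⁴
  top flange (beyond web): d = 1.5556 cm → contributes +24.3 cm⁴
  bottom flange (beyond web): d = 1.5556 cm → contributes +24.3 cm⁴
Total I = 72.565 cm⁴.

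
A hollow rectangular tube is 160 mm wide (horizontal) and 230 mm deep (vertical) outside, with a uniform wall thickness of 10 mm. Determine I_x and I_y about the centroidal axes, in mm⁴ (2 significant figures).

Decompose the section into non-overlapping parts with the origin at the bottom-left of its bounding rectangle.
Outer rectangle: 160 × 230, A = 36 800 mm², y = 115 mm, Ī = 162 226 667 mm⁴.
Inner void (subtracted): 140 × 210, A = 29 400 mm², y = 115 mm, Ī = 108 045 000 mm⁴.
By symmetry the centroid is at mid-height, ȳ = 115 mm.
All pieces are centred on the centroidal x-axis, so I = ΣĪ (holes subtracted) = 54 181 667 mm⁴.
Repeating about the centroidal y-axis gives I_y = 30 486 667 mm⁴.

I_x ≈ 5.4 × 10⁷ mm⁴, I_y ≈ 3.0 × 10⁷ mm⁴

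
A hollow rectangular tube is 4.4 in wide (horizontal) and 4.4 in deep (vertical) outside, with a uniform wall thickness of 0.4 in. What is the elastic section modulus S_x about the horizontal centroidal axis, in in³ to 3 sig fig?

Decompose the section into non-overlapping parts with the origin at the bottom-left of its bounding rectangle.
Outer rectangle: 4.4 × 4.4, A = 19.36 in², y = 2.2 in, Ī = 31.234 in⁴.
Inner void (subtracted): 3.6 × 3.6, A = 12.96 in², y = 2.2 in, Ī = 13.997 in⁴.
By symmetry the centroid is at mid-height, ȳ = 2.2 in.
All pieces are centred on the horizontal centroidal axis, so I = ΣĪ (holes subtracted) = 17.237 in⁴.
Extreme fibre distance c = 2.2 in; S = I/c = 7.8352 in³.

S_x ≈ 7.84 in³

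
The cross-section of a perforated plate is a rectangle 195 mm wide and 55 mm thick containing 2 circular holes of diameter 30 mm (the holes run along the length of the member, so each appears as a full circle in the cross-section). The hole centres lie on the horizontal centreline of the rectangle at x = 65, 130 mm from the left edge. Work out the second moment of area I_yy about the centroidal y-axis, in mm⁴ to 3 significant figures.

Break the section into simple shapes (no overlaps), measuring from the bottom-left corner of the bounding box.
Plate: 195 × 55, A = 10 725 mm², x = 97.5 mm, Ī = 33 984 844 mm⁴.
Hole 1 (subtracted): ⌀30, A = 706.86 mm², x = 65 mm, Ī = 39 761 mm⁴.
Hole 2 (subtracted): ⌀30, A = 706.86 mm², x = 130 mm, Ī = 39 761 mm⁴.
By symmetry the centroid is at mid-width, x̄ = 97.5 mm.
Transfer each piece to the centroidal y-axis using Ī + A·d² with d = x − 97.5:
  plate: d = 0 mm → contributes +33 984 844 mm⁴
  hole 1: d = -32.5 mm → contributes −786 380 mm⁴
  hole 2: d = 32.5 mm → contributes −786 380 mm⁴
Total I = 32 412 084 mm⁴.

I_yy ≈ 3.24 × 10⁷ mm⁴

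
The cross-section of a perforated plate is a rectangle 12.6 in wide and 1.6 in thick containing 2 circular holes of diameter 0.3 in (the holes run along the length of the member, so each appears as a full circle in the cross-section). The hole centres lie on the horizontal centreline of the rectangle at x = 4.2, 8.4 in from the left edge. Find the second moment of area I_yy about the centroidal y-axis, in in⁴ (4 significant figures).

Split into non-overlapping primitives; take the origin at the lower-left of the bounding box.
Plate: 12.6 × 1.6, A = 20.16 in², x = 6.3 in, Ī = 266.717 in⁴.
Hole 1 (subtracted): ⌀0.3, A = 0.0706858 in², x = 4.2 in, Ī = 0.000397608 in⁴.
Hole 2 (subtracted): ⌀0.3, A = 0.0706858 in², x = 8.4 in, Ī = 0.000397608 in⁴.
By symmetry the centroid is at mid-width, x̄ = 6.3 in.
Transfer each piece to the centroidal y-axis using Ī + A·d² with d = x − 6.3:
  plate: d = 0 in → contributes +266.717 in⁴
  hole 1: d = -2.1 in → contributes −0.312122 in⁴
  hole 2: d = 2.1 in → contributes −0.312122 in⁴
Total I = 266.093 in⁴.

I_yy ≈ 266.1 in⁴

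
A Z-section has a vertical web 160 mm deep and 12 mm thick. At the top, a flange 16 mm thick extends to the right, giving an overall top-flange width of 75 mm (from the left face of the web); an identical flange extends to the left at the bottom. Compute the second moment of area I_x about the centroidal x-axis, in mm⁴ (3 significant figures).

Split into non-overlapping primitives; take the origin at the lower-left of the bounding box.
Web: 12 × 160, A = 1 920 mm², y = 80 mm, Ī = 4 096 000 mm⁴.
Top flange (beyond web): 63 × 16, A = 1 008 mm², y = 152 mm, Ī = 21 504 mm⁴.
Bottom flange (beyond web): 63 × 16, A = 1 008 mm², y = 8 mm, Ī = 21 504 mm⁴.
Centroid: ȳ = ΣA·y / ΣA = 80 mm.
Transfer each piece to the centroidal x-axis using Ī + A·d² with d = y − 80:
  web: d = 0 mm → contributes +4 096 000 mm⁴
  top flange (beyond web): d = 72 mm → contributes +5 246 976 mm⁴
  bottom flange (beyond web): d = -72 mm → contributes +5 246 976 mm⁴
Total I = 14 589 952 mm⁴.

I_x ≈ 1.46 × 10⁷ mm⁴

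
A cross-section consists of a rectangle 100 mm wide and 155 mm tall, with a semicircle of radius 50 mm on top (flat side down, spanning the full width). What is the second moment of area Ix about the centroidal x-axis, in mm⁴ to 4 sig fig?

Decompose the section into non-overlapping parts with the origin at the bottom-left of its bounding rectangle.
Rectangular body: 100 × 155, A = 15 500 mm², y = 77.5 mm, Ī = 31 032 292 mm⁴.
Semicircular cap: semicircle r = 50, A = 3926.99 mm², y = 176.221 mm, Ī = 685 981 mm⁴.
Centroid: ȳ = ΣA·y / ΣA = 97.4555 mm.
Transfer each piece to the centroidal x-axis using Ī + A·d² with d = y − 97.4555:
  rectangular body: d = -19.9555 mm → contributes +37 204 726 mm⁴
  semicircular cap: d = 78.7652 mm → contributes +25 048 843 mm⁴
Total I = 62 253 569 mm⁴.

Ix ≈ 6.225 × 10⁷ mm⁴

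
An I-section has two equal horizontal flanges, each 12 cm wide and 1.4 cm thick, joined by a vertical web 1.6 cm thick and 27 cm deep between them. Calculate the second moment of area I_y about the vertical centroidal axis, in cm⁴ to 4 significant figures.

I_y ≈ 412.4 cm⁴

Break the section into simple shapes (no overlaps), measuring from the bottom-left corner of the bounding box.
Bottom flange: 12 × 1.4, A = 16.8 cm², x = 6 cm, Ī = 201.6 cm⁴.
Web: 1.6 × 27, A = 43.2 cm², x = 6 cm, Ī = 9.216 cm⁴.
Top flange: 12 × 1.4, A = 16.8 cm², x = 6 cm, Ī = 201.6 cm⁴.
By symmetry the centroid is at mid-width, x̄ = 6 cm.
All pieces are centred on the vertical centroidal axis, so I = ΣĪ = 412.416 cm⁴.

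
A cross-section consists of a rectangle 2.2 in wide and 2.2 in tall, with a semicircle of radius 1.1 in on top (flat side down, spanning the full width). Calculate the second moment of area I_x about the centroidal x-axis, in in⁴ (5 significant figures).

Break the section into simple shapes (no overlaps), measuring from the bottom-left corner of the bounding box.
Rectangular body: 2.2 × 2.2, A = 4.84 in², y = 1.1 in, Ī = 1.952133 in⁴.
Semicircular cap: semicircle r = 1.1, A = 1.900664 in², y = 2.666854 in, Ī = 0.1606952 in⁴.
Centroid: ȳ = ΣA·y / ΣA = 1.541806 in.
Transfer each piece to the centroidal x-axis using Ī + A·d² with d = y − 1.541806:
  rectangular body: d = -0.4418057 in → contributes +2.896864 in⁴
  semicircular cap: d = 1.125049 in → contributes +2.566431 in⁴
Total I = 5.463295 in⁴.

I_x ≈ 5.4633 in⁴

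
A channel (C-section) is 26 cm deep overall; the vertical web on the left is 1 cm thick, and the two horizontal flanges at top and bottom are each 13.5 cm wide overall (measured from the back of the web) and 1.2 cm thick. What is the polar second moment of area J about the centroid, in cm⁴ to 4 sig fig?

Break the section into simple shapes (no overlaps), measuring from the bottom-left corner of the bounding box.
Web: 1 × 26, A = 26 cm², y = 13 cm, Ī = 1464.67 cm⁴.
Top flange (beyond web): 12.5 × 1.2, A = 15 cm², y = 25.4 cm, Ī = 1.8 cm⁴.
Bottom flange (beyond web): 12.5 × 1.2, A = 15 cm², y = 0.6 cm, Ī = 1.8 cm⁴.
By symmetry the centroid is at mid-height, ȳ = 13 cm.
Transfer each piece to the centroidal x-axis using Ī + A·d² with d = y − 13:
  web: d = 0 cm → contributes +1464.67 cm⁴
  top flange (beyond web): d = 12.4 cm → contributes +2308.2 cm⁴
  bottom flange (beyond web): d = -12.4 cm → contributes +2308.2 cm⁴
Total I = 6081.07 cm⁴.
For the y-axis: x̄ = 4.11607 cm.
Repeating about the centroidal y-axis gives I_y = 1027.41 cm⁴.
Polar second moment: J = I_x + I_y = 7108.48 cm⁴.

J ≈ 7108 cm⁴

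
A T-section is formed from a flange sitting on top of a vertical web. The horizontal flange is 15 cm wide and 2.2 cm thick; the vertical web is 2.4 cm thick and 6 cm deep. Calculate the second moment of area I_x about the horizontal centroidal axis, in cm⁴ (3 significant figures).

Decompose the section into non-overlapping parts with the origin at the bottom-left of its bounding rectangle.
Flange: 15 × 2.2, A = 33 cm², y = 7.1 cm, Ī = 13.31 cm⁴.
Web: 2.4 × 6, A = 14.4 cm², y = 3 cm, Ī = 43.2 cm⁴.
Centroid: ȳ = ΣA·y / ΣA = 5.8544 cm.
Transfer each piece to the horizontal centroidal axis using Ī + A·d² with d = y − 5.8544:
  flange: d = 1.2456 cm → contributes +64.508 cm⁴
  web: d = -2.8544 cm → contributes +160.53 cm⁴
Total I = 225.04 cm⁴.

I_x ≈ 225 cm⁴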